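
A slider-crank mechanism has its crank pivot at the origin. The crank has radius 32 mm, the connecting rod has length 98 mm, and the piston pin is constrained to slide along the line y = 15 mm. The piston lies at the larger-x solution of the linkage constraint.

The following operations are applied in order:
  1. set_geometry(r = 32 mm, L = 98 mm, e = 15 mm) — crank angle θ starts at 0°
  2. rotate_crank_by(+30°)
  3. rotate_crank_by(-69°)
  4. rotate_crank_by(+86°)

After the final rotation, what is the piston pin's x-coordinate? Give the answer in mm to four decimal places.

set_geometry: r = 32 mm, L = 98 mm, e = 15 mm; θ ← 0°
rotate_crank_by(+30°): θ ← 0° +30° = 30°
rotate_crank_by(-69°): θ ← 30° -69° = -39°
rotate_crank_by(+86°): θ ← -39° +86° = 47°
crank pin P = (r cos θ, r sin θ) = (21.823948, 23.403318)
h = r sin θ − e = 23.403318 − 15 = 8.403318
x = r cos θ + √(L² − h²) = 21.823948 + √(9604.0 − 70.6158) = 21.823948 + 97.639051 = 119.462998

119.4630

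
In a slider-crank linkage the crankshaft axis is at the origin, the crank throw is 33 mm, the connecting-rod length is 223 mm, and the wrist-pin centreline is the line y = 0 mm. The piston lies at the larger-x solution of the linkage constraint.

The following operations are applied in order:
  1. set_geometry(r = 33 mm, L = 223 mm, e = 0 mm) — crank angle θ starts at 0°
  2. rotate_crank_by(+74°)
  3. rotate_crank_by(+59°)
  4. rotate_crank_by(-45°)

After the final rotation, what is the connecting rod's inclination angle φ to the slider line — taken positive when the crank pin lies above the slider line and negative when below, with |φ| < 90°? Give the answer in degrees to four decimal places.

set_geometry: r = 33 mm, L = 223 mm, e = 0 mm; θ ← 0°
rotate_crank_by(+74°): θ ← 0° +74° = 74°
rotate_crank_by(+59°): θ ← 74° +59° = 133°
rotate_crank_by(-45°): θ ← 133° -45° = 88°
crank pin P = (r cos θ, r sin θ) = (1.151683, 32.979897)
h = r sin θ − e = 32.979897 − 0 = 32.979897
sin φ = h / L = 32.979897 / 223 = 0.14789192
φ = arcsin(0.14789192) = 8.504780°

8.5048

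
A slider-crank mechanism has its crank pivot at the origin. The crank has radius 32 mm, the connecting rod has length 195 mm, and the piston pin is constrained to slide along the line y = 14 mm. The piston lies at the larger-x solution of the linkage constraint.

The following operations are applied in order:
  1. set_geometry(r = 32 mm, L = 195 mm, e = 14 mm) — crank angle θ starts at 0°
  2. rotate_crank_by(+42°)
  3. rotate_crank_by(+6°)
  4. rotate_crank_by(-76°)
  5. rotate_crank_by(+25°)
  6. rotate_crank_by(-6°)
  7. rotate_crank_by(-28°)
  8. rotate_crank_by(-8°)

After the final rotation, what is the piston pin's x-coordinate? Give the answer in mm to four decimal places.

214.1566

set_geometry: r = 32 mm, L = 195 mm, e = 14 mm; θ ← 0°
rotate_crank_by(+42°): θ ← 0° +42° = 42°
rotate_crank_by(+6°): θ ← 42° +6° = 48°
rotate_crank_by(-76°): θ ← 48° -76° = -28°
rotate_crank_by(+25°): θ ← -28° +25° = -3°
rotate_crank_by(-6°): θ ← -3° -6° = -9°
rotate_crank_by(-28°): θ ← -9° -28° = -37°
rotate_crank_by(-8°): θ ← -37° -8° = -45°
crank pin P = (r cos θ, r sin θ) = (22.627417, -22.627417)
h = r sin θ − e = -22.627417 − 14 = -36.627417
x = r cos θ + √(L² − h²) = 22.627417 + √(38025.0 − 1341.5677) = 22.627417 + 191.529194 = 214.156611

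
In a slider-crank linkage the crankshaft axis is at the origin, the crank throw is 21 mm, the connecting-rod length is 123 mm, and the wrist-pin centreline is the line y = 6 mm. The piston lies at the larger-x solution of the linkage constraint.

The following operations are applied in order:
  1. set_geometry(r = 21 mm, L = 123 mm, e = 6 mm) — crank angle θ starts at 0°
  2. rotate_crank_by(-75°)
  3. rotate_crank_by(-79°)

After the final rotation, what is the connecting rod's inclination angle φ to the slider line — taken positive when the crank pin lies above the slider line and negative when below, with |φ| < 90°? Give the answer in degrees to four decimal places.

-7.1013

set_geometry: r = 21 mm, L = 123 mm, e = 6 mm; θ ← 0°
rotate_crank_by(-75°): θ ← 0° -75° = -75°
rotate_crank_by(-79°): θ ← -75° -79° = -154°
crank pin P = (r cos θ, r sin θ) = (-18.874675, -9.205794)
h = r sin θ − e = -9.205794 − 6 = -15.205794
sin φ = h / L = -15.205794 / 123 = -0.12362434
φ = arcsin(-0.12362434) = -7.101320°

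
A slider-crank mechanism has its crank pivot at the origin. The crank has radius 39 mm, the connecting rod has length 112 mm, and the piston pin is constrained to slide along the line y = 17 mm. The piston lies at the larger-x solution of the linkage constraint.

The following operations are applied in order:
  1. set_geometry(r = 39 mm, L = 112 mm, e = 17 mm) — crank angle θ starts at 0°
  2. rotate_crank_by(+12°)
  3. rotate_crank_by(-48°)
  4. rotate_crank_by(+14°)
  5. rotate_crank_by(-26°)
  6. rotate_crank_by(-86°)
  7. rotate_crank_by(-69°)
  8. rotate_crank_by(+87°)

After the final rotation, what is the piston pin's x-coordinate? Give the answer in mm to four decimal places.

set_geometry: r = 39 mm, L = 112 mm, e = 17 mm; θ ← 0°
rotate_crank_by(+12°): θ ← 0° +12° = 12°
rotate_crank_by(-48°): θ ← 12° -48° = -36°
rotate_crank_by(+14°): θ ← -36° +14° = -22°
rotate_crank_by(-26°): θ ← -22° -26° = -48°
rotate_crank_by(-86°): θ ← -48° -86° = -134°
rotate_crank_by(-69°): θ ← -134° -69° = -203°
rotate_crank_by(+87°): θ ← -203° +87° = -116°
crank pin P = (r cos θ, r sin θ) = (-17.096475, -35.052968)
h = r sin θ − e = -35.052968 − 17 = -52.052968
x = r cos θ + √(L² − h²) = -17.096475 + √(12544.0 − 2709.5115) = -17.096475 + 99.168990 = 82.072515

82.0725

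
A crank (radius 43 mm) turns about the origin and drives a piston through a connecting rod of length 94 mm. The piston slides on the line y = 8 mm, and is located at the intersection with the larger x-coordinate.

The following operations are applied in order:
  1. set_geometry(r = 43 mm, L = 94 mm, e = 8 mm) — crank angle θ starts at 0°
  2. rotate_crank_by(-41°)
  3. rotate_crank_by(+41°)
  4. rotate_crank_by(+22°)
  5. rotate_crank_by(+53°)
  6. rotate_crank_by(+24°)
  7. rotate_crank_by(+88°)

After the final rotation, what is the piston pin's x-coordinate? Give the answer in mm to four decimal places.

50.3834

set_geometry: r = 43 mm, L = 94 mm, e = 8 mm; θ ← 0°
rotate_crank_by(-41°): θ ← 0° -41° = -41°
rotate_crank_by(+41°): θ ← -41° +41° = 0°
rotate_crank_by(+22°): θ ← 0° +22° = 22°
rotate_crank_by(+53°): θ ← 22° +53° = 75°
rotate_crank_by(+24°): θ ← 75° +24° = 99°
rotate_crank_by(+88°): θ ← 99° +88° = 187°
crank pin P = (r cos θ, r sin θ) = (-42.679485, -5.240382)
h = r sin θ − e = -5.240382 − 8 = -13.240382
x = r cos θ + √(L² − h²) = -42.679485 + √(8836.0 − 175.3077) = -42.679485 + 93.062841 = 50.383356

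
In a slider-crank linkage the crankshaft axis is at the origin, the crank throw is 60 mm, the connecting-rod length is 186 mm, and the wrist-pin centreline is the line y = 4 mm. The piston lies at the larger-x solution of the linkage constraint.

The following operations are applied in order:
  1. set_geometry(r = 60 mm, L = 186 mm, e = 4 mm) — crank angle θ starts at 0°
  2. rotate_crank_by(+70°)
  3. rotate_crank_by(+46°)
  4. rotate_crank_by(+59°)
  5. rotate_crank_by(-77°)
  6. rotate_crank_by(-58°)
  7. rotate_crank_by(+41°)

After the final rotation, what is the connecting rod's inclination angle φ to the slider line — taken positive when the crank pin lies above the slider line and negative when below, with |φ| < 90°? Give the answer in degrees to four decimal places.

17.2837

set_geometry: r = 60 mm, L = 186 mm, e = 4 mm; θ ← 0°
rotate_crank_by(+70°): θ ← 0° +70° = 70°
rotate_crank_by(+46°): θ ← 70° +46° = 116°
rotate_crank_by(+59°): θ ← 116° +59° = 175°
rotate_crank_by(-77°): θ ← 175° -77° = 98°
rotate_crank_by(-58°): θ ← 98° -58° = 40°
rotate_crank_by(+41°): θ ← 40° +41° = 81°
crank pin P = (r cos θ, r sin θ) = (9.386068, 59.261300)
h = r sin θ − e = 59.261300 − 4 = 55.261300
sin φ = h / L = 55.261300 / 186 = 0.29710377
φ = arcsin(0.29710377) = 17.283731°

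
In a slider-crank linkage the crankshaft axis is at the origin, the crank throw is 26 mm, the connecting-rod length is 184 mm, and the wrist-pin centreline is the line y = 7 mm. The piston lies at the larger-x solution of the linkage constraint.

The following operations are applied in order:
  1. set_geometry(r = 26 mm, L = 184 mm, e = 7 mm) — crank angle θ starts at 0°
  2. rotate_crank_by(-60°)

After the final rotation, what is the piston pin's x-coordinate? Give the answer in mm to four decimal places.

194.6171

set_geometry: r = 26 mm, L = 184 mm, e = 7 mm; θ ← 0°
rotate_crank_by(-60°): θ ← 0° -60° = -60°
crank pin P = (r cos θ, r sin θ) = (13.000000, -22.516660)
h = r sin θ − e = -22.516660 − 7 = -29.516660
x = r cos θ + √(L² − h²) = 13.000000 + √(33856.0 − 871.2332) = 13.000000 + 181.617088 = 194.617088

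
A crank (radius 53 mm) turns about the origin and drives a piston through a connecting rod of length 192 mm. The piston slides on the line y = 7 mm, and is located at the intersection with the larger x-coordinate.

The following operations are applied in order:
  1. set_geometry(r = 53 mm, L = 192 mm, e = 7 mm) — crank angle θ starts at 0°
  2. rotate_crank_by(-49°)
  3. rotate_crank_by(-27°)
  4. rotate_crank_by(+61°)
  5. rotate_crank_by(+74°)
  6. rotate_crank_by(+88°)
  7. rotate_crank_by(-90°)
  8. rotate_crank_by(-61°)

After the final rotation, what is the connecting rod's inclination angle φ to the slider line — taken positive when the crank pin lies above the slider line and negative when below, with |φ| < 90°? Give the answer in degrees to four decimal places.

set_geometry: r = 53 mm, L = 192 mm, e = 7 mm; θ ← 0°
rotate_crank_by(-49°): θ ← 0° -49° = -49°
rotate_crank_by(-27°): θ ← -49° -27° = -76°
rotate_crank_by(+61°): θ ← -76° +61° = -15°
rotate_crank_by(+74°): θ ← -15° +74° = 59°
rotate_crank_by(+88°): θ ← 59° +88° = 147°
rotate_crank_by(-90°): θ ← 147° -90° = 57°
rotate_crank_by(-61°): θ ← 57° -61° = -4°
crank pin P = (r cos θ, r sin θ) = (52.870895, -3.697093)
h = r sin θ − e = -3.697093 − 7 = -10.697093
sin φ = h / L = -10.697093 / 192 = -0.05571403
φ = arcsin(-0.05571403) = -3.193832°

-3.1938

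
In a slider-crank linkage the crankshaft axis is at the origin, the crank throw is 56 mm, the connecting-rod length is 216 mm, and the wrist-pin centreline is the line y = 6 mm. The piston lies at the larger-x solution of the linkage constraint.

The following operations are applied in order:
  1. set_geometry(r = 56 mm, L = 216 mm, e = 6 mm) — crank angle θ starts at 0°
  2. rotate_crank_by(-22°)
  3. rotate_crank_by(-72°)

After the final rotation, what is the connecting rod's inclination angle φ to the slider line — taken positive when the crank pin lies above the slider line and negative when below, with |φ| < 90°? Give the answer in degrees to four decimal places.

-16.6429

set_geometry: r = 56 mm, L = 216 mm, e = 6 mm; θ ← 0°
rotate_crank_by(-22°): θ ← 0° -22° = -22°
rotate_crank_by(-72°): θ ← -22° -72° = -94°
crank pin P = (r cos θ, r sin θ) = (-3.906363, -55.863587)
h = r sin θ − e = -55.863587 − 6 = -61.863587
sin φ = h / L = -61.863587 / 216 = -0.28640549
φ = arcsin(-0.28640549) = -16.642880°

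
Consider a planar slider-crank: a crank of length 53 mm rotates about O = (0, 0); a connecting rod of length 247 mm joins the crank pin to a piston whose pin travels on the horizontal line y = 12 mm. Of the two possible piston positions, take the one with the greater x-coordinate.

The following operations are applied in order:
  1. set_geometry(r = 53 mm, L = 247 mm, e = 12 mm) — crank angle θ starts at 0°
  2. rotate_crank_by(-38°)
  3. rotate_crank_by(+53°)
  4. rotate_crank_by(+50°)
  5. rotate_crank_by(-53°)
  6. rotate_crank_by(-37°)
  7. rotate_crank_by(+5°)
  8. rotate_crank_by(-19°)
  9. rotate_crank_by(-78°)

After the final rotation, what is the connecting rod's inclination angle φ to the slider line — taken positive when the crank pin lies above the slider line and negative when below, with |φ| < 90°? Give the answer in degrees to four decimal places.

-13.8730

set_geometry: r = 53 mm, L = 247 mm, e = 12 mm; θ ← 0°
rotate_crank_by(-38°): θ ← 0° -38° = -38°
rotate_crank_by(+53°): θ ← -38° +53° = 15°
rotate_crank_by(+50°): θ ← 15° +50° = 65°
rotate_crank_by(-53°): θ ← 65° -53° = 12°
rotate_crank_by(-37°): θ ← 12° -37° = -25°
rotate_crank_by(+5°): θ ← -25° +5° = -20°
rotate_crank_by(-19°): θ ← -20° -19° = -39°
rotate_crank_by(-78°): θ ← -39° -78° = -117°
crank pin P = (r cos θ, r sin θ) = (-24.061496, -47.223346)
h = r sin θ − e = -47.223346 − 12 = -59.223346
sin φ = h / L = -59.223346 / 247 = -0.23977063
φ = arcsin(-0.23977063) = -13.873003°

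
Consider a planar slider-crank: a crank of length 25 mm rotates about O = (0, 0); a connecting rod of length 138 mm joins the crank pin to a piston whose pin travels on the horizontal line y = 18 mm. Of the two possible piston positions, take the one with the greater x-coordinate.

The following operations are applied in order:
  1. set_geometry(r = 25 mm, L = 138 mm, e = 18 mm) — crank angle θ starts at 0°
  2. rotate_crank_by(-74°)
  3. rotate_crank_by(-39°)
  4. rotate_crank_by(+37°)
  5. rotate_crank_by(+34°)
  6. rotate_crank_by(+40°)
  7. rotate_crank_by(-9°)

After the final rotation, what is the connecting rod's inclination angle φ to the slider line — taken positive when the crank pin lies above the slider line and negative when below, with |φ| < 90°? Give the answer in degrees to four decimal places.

-9.4973

set_geometry: r = 25 mm, L = 138 mm, e = 18 mm; θ ← 0°
rotate_crank_by(-74°): θ ← 0° -74° = -74°
rotate_crank_by(-39°): θ ← -74° -39° = -113°
rotate_crank_by(+37°): θ ← -113° +37° = -76°
rotate_crank_by(+34°): θ ← -76° +34° = -42°
rotate_crank_by(+40°): θ ← -42° +40° = -2°
rotate_crank_by(-9°): θ ← -2° -9° = -11°
crank pin P = (r cos θ, r sin θ) = (24.540680, -4.770225)
h = r sin θ − e = -4.770225 − 18 = -22.770225
sin φ = h / L = -22.770225 / 138 = -0.16500163
φ = arcsin(-0.16500163) = -9.497329°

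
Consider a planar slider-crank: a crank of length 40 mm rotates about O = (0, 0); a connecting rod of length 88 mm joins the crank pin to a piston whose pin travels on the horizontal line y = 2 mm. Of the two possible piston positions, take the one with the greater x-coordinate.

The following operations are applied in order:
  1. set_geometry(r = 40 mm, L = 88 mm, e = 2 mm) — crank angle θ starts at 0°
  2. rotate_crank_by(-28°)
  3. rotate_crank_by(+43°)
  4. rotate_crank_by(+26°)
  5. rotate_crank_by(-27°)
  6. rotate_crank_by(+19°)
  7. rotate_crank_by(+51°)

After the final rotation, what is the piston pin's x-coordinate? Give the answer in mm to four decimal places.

set_geometry: r = 40 mm, L = 88 mm, e = 2 mm; θ ← 0°
rotate_crank_by(-28°): θ ← 0° -28° = -28°
rotate_crank_by(+43°): θ ← -28° +43° = 15°
rotate_crank_by(+26°): θ ← 15° +26° = 41°
rotate_crank_by(-27°): θ ← 41° -27° = 14°
rotate_crank_by(+19°): θ ← 14° +19° = 33°
rotate_crank_by(+51°): θ ← 33° +51° = 84°
crank pin P = (r cos θ, r sin θ) = (4.181139, 39.780876)
h = r sin θ − e = 39.780876 − 2 = 37.780876
x = r cos θ + √(L² − h²) = 4.181139 + √(7744.0 − 1427.3946) = 4.181139 + 79.477075 = 83.658213

83.6582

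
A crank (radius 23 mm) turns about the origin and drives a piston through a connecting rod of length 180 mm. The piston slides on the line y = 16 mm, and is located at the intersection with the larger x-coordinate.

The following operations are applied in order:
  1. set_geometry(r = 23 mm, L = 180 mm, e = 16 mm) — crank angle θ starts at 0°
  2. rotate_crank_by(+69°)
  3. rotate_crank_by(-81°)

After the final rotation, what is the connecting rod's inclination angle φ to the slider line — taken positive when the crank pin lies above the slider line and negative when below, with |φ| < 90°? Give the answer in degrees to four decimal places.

set_geometry: r = 23 mm, L = 180 mm, e = 16 mm; θ ← 0°
rotate_crank_by(+69°): θ ← 0° +69° = 69°
rotate_crank_by(-81°): θ ← 69° -81° = -12°
crank pin P = (r cos θ, r sin θ) = (22.497395, -4.781969)
h = r sin θ − e = -4.781969 − 16 = -20.781969
sin φ = h / L = -20.781969 / 180 = -0.11545538
φ = arcsin(-0.11545538) = -6.629892°

-6.6299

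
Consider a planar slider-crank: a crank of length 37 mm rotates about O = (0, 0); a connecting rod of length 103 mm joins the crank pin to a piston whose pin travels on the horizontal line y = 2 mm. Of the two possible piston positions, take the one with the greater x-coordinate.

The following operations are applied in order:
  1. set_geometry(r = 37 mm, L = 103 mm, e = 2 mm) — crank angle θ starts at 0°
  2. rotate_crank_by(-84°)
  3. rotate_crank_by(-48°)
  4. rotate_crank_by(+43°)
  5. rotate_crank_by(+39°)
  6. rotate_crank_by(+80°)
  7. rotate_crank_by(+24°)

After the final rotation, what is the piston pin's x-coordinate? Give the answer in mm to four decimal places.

set_geometry: r = 37 mm, L = 103 mm, e = 2 mm; θ ← 0°
rotate_crank_by(-84°): θ ← 0° -84° = -84°
rotate_crank_by(-48°): θ ← -84° -48° = -132°
rotate_crank_by(+43°): θ ← -132° +43° = -89°
rotate_crank_by(+39°): θ ← -89° +39° = -50°
rotate_crank_by(+80°): θ ← -50° +80° = 30°
rotate_crank_by(+24°): θ ← 30° +24° = 54°
crank pin P = (r cos θ, r sin θ) = (21.748054, 29.933629)
h = r sin θ − e = 29.933629 − 2 = 27.933629
x = r cos θ + √(L² − h²) = 21.748054 + √(10609.0 − 780.2876) = 21.748054 + 99.139863 = 120.887917

120.8879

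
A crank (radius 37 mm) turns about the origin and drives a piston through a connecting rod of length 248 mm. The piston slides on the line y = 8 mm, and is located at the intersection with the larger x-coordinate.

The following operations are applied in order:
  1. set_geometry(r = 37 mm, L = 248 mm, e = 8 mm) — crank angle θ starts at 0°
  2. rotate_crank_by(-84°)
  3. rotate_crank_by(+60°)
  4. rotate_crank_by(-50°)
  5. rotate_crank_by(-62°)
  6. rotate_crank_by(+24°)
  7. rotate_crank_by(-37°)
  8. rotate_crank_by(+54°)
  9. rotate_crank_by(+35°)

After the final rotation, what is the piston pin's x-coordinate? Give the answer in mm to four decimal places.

263.2459

set_geometry: r = 37 mm, L = 248 mm, e = 8 mm; θ ← 0°
rotate_crank_by(-84°): θ ← 0° -84° = -84°
rotate_crank_by(+60°): θ ← -84° +60° = -24°
rotate_crank_by(-50°): θ ← -24° -50° = -74°
rotate_crank_by(-62°): θ ← -74° -62° = -136°
rotate_crank_by(+24°): θ ← -136° +24° = -112°
rotate_crank_by(-37°): θ ← -112° -37° = -149°
rotate_crank_by(+54°): θ ← -149° +54° = -95°
rotate_crank_by(+35°): θ ← -95° +35° = -60°
crank pin P = (r cos θ, r sin θ) = (18.500000, -32.042940)
h = r sin θ − e = -32.042940 − 8 = -40.042940
x = r cos θ + √(L² − h²) = 18.500000 + √(61504.0 − 1603.4370) = 18.500000 + 244.745915 = 263.245915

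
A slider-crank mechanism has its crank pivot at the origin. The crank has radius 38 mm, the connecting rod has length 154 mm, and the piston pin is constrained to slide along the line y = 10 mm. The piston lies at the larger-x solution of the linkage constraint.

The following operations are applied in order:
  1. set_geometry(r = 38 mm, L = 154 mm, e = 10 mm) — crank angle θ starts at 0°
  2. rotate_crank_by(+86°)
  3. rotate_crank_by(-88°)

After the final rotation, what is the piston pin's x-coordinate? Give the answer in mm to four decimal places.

set_geometry: r = 38 mm, L = 154 mm, e = 10 mm; θ ← 0°
rotate_crank_by(+86°): θ ← 0° +86° = 86°
rotate_crank_by(-88°): θ ← 86° -88° = -2°
crank pin P = (r cos θ, r sin θ) = (37.976851, -1.326181)
h = r sin θ − e = -1.326181 − 10 = -11.326181
x = r cos θ + √(L² − h²) = 37.976851 + √(23716.0 − 128.2824) = 37.976851 + 153.582934 = 191.559785

191.5598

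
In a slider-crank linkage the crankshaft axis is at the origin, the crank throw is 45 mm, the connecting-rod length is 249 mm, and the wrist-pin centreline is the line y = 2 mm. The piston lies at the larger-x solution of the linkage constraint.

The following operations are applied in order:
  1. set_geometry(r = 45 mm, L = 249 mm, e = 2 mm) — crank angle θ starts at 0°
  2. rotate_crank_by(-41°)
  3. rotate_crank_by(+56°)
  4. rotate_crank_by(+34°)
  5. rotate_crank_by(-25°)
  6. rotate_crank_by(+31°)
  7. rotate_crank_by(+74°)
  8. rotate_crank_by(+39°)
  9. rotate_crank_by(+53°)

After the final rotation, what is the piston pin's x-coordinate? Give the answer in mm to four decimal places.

set_geometry: r = 45 mm, L = 249 mm, e = 2 mm; θ ← 0°
rotate_crank_by(-41°): θ ← 0° -41° = -41°
rotate_crank_by(+56°): θ ← -41° +56° = 15°
rotate_crank_by(+34°): θ ← 15° +34° = 49°
rotate_crank_by(-25°): θ ← 49° -25° = 24°
rotate_crank_by(+31°): θ ← 24° +31° = 55°
rotate_crank_by(+74°): θ ← 55° +74° = 129°
rotate_crank_by(+39°): θ ← 129° +39° = 168°
rotate_crank_by(+53°): θ ← 168° +53° = 221°
crank pin P = (r cos θ, r sin θ) = (-33.961931, -29.522656)
h = r sin θ − e = -29.522656 − 2 = -31.522656
x = r cos θ + √(L² − h²) = -33.961931 + √(62001.0 − 993.6779) = -33.961931 + 246.996603 = 213.034672

213.0347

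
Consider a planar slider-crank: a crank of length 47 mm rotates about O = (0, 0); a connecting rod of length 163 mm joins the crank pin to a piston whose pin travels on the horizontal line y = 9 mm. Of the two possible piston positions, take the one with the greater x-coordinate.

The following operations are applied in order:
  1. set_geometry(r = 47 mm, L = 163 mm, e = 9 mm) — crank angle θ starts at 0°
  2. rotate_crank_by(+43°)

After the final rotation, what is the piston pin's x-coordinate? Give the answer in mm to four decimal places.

set_geometry: r = 47 mm, L = 163 mm, e = 9 mm; θ ← 0°
rotate_crank_by(+43°): θ ← 0° +43° = 43°
crank pin P = (r cos θ, r sin θ) = (34.373624, 32.053923)
h = r sin θ − e = 32.053923 − 9 = 23.053923
x = r cos θ + √(L² − h²) = 34.373624 + √(26569.0 − 531.4834) = 34.373624 + 161.361447 = 195.735071

195.7351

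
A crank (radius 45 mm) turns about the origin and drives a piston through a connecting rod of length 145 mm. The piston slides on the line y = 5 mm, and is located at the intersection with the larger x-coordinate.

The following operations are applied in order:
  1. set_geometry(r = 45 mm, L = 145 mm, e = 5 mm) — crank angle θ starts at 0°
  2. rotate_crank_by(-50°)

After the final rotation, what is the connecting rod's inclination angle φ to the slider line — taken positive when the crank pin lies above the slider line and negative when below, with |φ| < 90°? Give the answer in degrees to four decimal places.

-15.7965

set_geometry: r = 45 mm, L = 145 mm, e = 5 mm; θ ← 0°
rotate_crank_by(-50°): θ ← 0° -50° = -50°
crank pin P = (r cos θ, r sin θ) = (28.925442, -34.472000)
h = r sin θ − e = -34.472000 − 5 = -39.472000
sin φ = h / L = -39.472000 / 145 = -0.27222069
φ = arcsin(-0.27222069) = -15.796454°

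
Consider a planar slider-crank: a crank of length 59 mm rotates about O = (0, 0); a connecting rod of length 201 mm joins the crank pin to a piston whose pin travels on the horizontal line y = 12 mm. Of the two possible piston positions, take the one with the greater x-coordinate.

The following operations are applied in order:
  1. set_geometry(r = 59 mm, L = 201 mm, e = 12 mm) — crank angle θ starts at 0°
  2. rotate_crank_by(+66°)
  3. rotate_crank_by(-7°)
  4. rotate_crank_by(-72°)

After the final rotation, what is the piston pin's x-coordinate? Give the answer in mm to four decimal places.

256.8927

set_geometry: r = 59 mm, L = 201 mm, e = 12 mm; θ ← 0°
rotate_crank_by(+66°): θ ← 0° +66° = 66°
rotate_crank_by(-7°): θ ← 66° -7° = 59°
rotate_crank_by(-72°): θ ← 59° -72° = -13°
crank pin P = (r cos θ, r sin θ) = (57.487834, -13.272112)
h = r sin θ − e = -13.272112 − 12 = -25.272112
x = r cos θ + √(L² − h²) = 57.487834 + √(40401.0 − 638.6797) = 57.487834 + 199.404916 = 256.892749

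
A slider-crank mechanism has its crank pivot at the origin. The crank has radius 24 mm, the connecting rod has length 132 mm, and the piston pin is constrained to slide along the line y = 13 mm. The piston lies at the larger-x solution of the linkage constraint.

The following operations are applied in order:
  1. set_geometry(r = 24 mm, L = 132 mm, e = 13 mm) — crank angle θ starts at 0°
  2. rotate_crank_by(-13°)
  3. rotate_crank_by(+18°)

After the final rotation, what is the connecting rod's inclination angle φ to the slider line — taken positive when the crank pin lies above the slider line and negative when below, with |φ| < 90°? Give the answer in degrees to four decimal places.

-4.7402

set_geometry: r = 24 mm, L = 132 mm, e = 13 mm; θ ← 0°
rotate_crank_by(-13°): θ ← 0° -13° = -13°
rotate_crank_by(+18°): θ ← -13° +18° = 5°
crank pin P = (r cos θ, r sin θ) = (23.908673, 2.091738)
h = r sin θ − e = 2.091738 − 13 = -10.908262
sin φ = h / L = -10.908262 / 132 = -0.08263835
φ = arcsin(-0.08263835) = -4.740234°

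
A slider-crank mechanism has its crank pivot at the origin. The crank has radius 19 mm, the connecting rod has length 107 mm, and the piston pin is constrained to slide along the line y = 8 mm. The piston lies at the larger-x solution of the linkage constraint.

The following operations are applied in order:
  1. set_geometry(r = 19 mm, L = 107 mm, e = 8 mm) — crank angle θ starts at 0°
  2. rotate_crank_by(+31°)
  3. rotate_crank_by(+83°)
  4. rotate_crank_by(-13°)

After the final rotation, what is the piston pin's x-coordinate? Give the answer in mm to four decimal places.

102.8432

set_geometry: r = 19 mm, L = 107 mm, e = 8 mm; θ ← 0°
rotate_crank_by(+31°): θ ← 0° +31° = 31°
rotate_crank_by(+83°): θ ← 31° +83° = 114°
rotate_crank_by(-13°): θ ← 114° -13° = 101°
crank pin P = (r cos θ, r sin θ) = (-3.625371, 18.650916)
h = r sin θ − e = 18.650916 − 8 = 10.650916
x = r cos θ + √(L² − h²) = -3.625371 + √(11449.0 − 113.4420) = -3.625371 + 106.468577 = 102.843207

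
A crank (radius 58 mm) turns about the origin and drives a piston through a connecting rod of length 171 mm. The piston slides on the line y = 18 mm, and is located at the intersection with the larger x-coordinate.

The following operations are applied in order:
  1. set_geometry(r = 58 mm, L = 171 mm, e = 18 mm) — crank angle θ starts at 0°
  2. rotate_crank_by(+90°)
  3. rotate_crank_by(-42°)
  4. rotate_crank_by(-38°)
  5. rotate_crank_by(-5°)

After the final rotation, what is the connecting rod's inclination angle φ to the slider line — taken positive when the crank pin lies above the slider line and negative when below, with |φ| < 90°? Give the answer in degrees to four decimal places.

set_geometry: r = 58 mm, L = 171 mm, e = 18 mm; θ ← 0°
rotate_crank_by(+90°): θ ← 0° +90° = 90°
rotate_crank_by(-42°): θ ← 90° -42° = 48°
rotate_crank_by(-38°): θ ← 48° -38° = 10°
rotate_crank_by(-5°): θ ← 10° -5° = 5°
crank pin P = (r cos θ, r sin θ) = (57.779292, 5.055033)
h = r sin θ − e = 5.055033 − 18 = -12.944967
sin φ = h / L = -12.944967 / 171 = -0.07570156
φ = arcsin(-0.07570156) = -4.341533°

-4.3415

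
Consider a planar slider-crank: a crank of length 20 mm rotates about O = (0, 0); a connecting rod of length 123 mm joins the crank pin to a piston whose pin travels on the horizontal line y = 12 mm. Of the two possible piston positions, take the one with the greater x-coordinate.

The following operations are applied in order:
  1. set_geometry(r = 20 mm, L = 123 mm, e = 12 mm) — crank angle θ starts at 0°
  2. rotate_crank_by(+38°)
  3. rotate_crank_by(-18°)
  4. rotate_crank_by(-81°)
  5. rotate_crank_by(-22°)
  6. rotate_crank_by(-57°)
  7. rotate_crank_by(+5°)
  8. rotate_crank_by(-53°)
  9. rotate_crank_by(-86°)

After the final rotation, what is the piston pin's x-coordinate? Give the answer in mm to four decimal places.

set_geometry: r = 20 mm, L = 123 mm, e = 12 mm; θ ← 0°
rotate_crank_by(+38°): θ ← 0° +38° = 38°
rotate_crank_by(-18°): θ ← 38° -18° = 20°
rotate_crank_by(-81°): θ ← 20° -81° = -61°
rotate_crank_by(-22°): θ ← -61° -22° = -83°
rotate_crank_by(-57°): θ ← -83° -57° = -140°
rotate_crank_by(+5°): θ ← -140° +5° = -135°
rotate_crank_by(-53°): θ ← -135° -53° = -188°
rotate_crank_by(-86°): θ ← -188° -86° = -274°
crank pin P = (r cos θ, r sin θ) = (1.395129, 19.951281)
h = r sin θ − e = 19.951281 − 12 = 7.951281
x = r cos θ + √(L² − h²) = 1.395129 + √(15129.0 − 63.2229) = 1.395129 + 122.742727 = 124.137857

124.1379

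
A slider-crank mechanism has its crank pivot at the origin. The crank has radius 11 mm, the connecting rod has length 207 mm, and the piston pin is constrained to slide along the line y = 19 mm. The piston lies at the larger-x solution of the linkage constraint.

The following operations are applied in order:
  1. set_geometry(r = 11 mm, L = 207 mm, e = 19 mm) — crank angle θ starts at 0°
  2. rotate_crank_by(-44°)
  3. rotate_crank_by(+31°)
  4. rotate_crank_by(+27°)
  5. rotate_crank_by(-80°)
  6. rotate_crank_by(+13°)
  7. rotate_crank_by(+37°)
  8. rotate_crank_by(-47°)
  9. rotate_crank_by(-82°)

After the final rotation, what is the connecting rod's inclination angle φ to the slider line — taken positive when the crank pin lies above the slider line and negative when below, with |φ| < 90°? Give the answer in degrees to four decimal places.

-7.0230

set_geometry: r = 11 mm, L = 207 mm, e = 19 mm; θ ← 0°
rotate_crank_by(-44°): θ ← 0° -44° = -44°
rotate_crank_by(+31°): θ ← -44° +31° = -13°
rotate_crank_by(+27°): θ ← -13° +27° = 14°
rotate_crank_by(-80°): θ ← 14° -80° = -66°
rotate_crank_by(+13°): θ ← -66° +13° = -53°
rotate_crank_by(+37°): θ ← -53° +37° = -16°
rotate_crank_by(-47°): θ ← -16° -47° = -63°
rotate_crank_by(-82°): θ ← -63° -82° = -145°
crank pin P = (r cos θ, r sin θ) = (-9.010672, -6.309341)
h = r sin θ − e = -6.309341 − 19 = -25.309341
sin φ = h / L = -25.309341 / 207 = -0.12226735
φ = arcsin(-0.12226735) = -7.022976°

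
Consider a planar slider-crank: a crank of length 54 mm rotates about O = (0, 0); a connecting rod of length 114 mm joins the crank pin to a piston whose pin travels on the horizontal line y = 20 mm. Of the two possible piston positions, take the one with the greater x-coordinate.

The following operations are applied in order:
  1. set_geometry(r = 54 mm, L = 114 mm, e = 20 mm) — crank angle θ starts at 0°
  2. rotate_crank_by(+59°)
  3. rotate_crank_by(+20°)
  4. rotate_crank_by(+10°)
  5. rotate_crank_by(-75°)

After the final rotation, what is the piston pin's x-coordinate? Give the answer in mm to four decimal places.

set_geometry: r = 54 mm, L = 114 mm, e = 20 mm; θ ← 0°
rotate_crank_by(+59°): θ ← 0° +59° = 59°
rotate_crank_by(+20°): θ ← 59° +20° = 79°
rotate_crank_by(+10°): θ ← 79° +10° = 89°
rotate_crank_by(-75°): θ ← 89° -75° = 14°
crank pin P = (r cos θ, r sin θ) = (52.395969, 13.063782)
h = r sin θ − e = 13.063782 − 20 = -6.936218
x = r cos θ + √(L² − h²) = 52.395969 + √(12996.0 − 48.1111) = 52.395969 + 113.788791 = 166.184760

166.1848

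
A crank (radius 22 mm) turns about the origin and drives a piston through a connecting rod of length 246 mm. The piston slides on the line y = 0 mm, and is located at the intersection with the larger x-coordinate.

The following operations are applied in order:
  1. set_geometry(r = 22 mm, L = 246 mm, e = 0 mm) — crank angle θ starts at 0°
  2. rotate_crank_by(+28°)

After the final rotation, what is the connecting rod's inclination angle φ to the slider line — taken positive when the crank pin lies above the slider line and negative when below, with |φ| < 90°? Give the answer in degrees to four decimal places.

2.4063

set_geometry: r = 22 mm, L = 246 mm, e = 0 mm; θ ← 0°
rotate_crank_by(+28°): θ ← 0° +28° = 28°
crank pin P = (r cos θ, r sin θ) = (19.424847, 10.328374)
h = r sin θ − e = 10.328374 − 0 = 10.328374
sin φ = h / L = 10.328374 / 246 = 0.04198526
φ = arcsin(0.04198526) = 2.406286°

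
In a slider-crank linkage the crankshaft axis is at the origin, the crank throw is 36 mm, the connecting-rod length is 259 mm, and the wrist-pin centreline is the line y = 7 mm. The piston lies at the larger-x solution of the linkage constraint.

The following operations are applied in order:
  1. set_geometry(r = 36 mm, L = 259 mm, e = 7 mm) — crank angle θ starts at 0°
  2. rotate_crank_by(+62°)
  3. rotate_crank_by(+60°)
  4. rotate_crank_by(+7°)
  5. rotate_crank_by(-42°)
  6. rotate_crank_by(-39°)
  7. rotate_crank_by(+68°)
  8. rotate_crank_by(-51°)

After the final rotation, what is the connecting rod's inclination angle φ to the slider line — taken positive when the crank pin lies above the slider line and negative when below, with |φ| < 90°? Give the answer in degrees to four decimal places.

5.6785

set_geometry: r = 36 mm, L = 259 mm, e = 7 mm; θ ← 0°
rotate_crank_by(+62°): θ ← 0° +62° = 62°
rotate_crank_by(+60°): θ ← 62° +60° = 122°
rotate_crank_by(+7°): θ ← 122° +7° = 129°
rotate_crank_by(-42°): θ ← 129° -42° = 87°
rotate_crank_by(-39°): θ ← 87° -39° = 48°
rotate_crank_by(+68°): θ ← 48° +68° = 116°
rotate_crank_by(-51°): θ ← 116° -51° = 65°
crank pin P = (r cos θ, r sin θ) = (15.214257, 32.627080)
h = r sin θ − e = 32.627080 − 7 = 25.627080
sin φ = h / L = 25.627080 / 259 = 0.09894626
φ = arcsin(0.09894626) = 5.678494°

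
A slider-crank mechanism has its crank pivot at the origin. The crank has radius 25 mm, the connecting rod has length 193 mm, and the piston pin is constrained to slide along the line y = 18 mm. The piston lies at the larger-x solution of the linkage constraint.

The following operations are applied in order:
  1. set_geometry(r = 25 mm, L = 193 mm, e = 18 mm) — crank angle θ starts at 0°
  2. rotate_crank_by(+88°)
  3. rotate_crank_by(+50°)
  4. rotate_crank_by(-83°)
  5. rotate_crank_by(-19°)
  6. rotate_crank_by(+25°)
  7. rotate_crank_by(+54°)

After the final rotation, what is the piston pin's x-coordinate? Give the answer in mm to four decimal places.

set_geometry: r = 25 mm, L = 193 mm, e = 18 mm; θ ← 0°
rotate_crank_by(+88°): θ ← 0° +88° = 88°
rotate_crank_by(+50°): θ ← 88° +50° = 138°
rotate_crank_by(-83°): θ ← 138° -83° = 55°
rotate_crank_by(-19°): θ ← 55° -19° = 36°
rotate_crank_by(+25°): θ ← 36° +25° = 61°
rotate_crank_by(+54°): θ ← 61° +54° = 115°
crank pin P = (r cos θ, r sin θ) = (-10.565457, 22.657695)
h = r sin θ − e = 22.657695 − 18 = 4.657695
x = r cos θ + √(L² − h²) = -10.565457 + √(37249.0 − 21.6941) = -10.565457 + 192.943789 = 182.378333

182.3783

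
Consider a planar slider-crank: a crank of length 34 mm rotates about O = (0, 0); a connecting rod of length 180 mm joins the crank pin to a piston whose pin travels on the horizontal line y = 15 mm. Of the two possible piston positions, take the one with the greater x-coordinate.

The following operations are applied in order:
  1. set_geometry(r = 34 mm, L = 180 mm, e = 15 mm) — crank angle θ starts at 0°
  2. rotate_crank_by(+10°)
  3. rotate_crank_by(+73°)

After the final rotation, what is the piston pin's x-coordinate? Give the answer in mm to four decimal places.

set_geometry: r = 34 mm, L = 180 mm, e = 15 mm; θ ← 0°
rotate_crank_by(+10°): θ ← 0° +10° = 10°
rotate_crank_by(+73°): θ ← 10° +73° = 83°
crank pin P = (r cos θ, r sin θ) = (4.143558, 33.746569)
h = r sin θ − e = 33.746569 − 15 = 18.746569
x = r cos θ + √(L² − h²) = 4.143558 + √(32400.0 − 351.4339) = 4.143558 + 179.021133 = 183.164691

183.1647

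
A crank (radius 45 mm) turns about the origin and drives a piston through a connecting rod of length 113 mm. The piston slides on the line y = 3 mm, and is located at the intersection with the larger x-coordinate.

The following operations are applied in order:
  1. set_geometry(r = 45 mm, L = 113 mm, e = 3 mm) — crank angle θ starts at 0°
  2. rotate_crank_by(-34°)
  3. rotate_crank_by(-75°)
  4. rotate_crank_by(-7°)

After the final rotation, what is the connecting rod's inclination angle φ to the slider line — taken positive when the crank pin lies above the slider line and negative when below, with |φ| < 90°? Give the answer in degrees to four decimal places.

-22.6112

set_geometry: r = 45 mm, L = 113 mm, e = 3 mm; θ ← 0°
rotate_crank_by(-34°): θ ← 0° -34° = -34°
rotate_crank_by(-75°): θ ← -34° -75° = -109°
rotate_crank_by(-7°): θ ← -109° -7° = -116°
crank pin P = (r cos θ, r sin θ) = (-19.726702, -40.445732)
h = r sin θ − e = -40.445732 − 3 = -43.445732
sin φ = h / L = -43.445732 / 113 = -0.38447551
φ = arcsin(-0.38447551) = -22.611183°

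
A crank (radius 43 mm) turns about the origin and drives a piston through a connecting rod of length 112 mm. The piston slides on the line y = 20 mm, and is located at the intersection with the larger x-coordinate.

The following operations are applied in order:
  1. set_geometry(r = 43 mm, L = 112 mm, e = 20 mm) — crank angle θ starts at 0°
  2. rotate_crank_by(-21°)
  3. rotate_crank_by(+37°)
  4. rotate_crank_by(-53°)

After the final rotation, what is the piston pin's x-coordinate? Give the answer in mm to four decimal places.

136.5138

set_geometry: r = 43 mm, L = 112 mm, e = 20 mm; θ ← 0°
rotate_crank_by(-21°): θ ← 0° -21° = -21°
rotate_crank_by(+37°): θ ← -21° +37° = 16°
rotate_crank_by(-53°): θ ← 16° -53° = -37°
crank pin P = (r cos θ, r sin θ) = (34.341327, -25.878046)
h = r sin θ − e = -25.878046 − 20 = -45.878046
x = r cos θ + √(L² − h²) = 34.341327 + √(12544.0 − 2104.7951) = 34.341327 + 102.172427 = 136.513754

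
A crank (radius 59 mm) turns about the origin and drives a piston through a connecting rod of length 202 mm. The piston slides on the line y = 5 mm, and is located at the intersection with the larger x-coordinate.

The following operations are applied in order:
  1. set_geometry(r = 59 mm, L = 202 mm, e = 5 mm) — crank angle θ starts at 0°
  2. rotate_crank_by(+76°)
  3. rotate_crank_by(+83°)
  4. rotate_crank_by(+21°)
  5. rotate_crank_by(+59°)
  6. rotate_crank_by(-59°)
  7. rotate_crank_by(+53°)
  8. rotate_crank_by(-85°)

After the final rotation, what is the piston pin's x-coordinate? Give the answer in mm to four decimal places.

150.2503

set_geometry: r = 59 mm, L = 202 mm, e = 5 mm; θ ← 0°
rotate_crank_by(+76°): θ ← 0° +76° = 76°
rotate_crank_by(+83°): θ ← 76° +83° = 159°
rotate_crank_by(+21°): θ ← 159° +21° = 180°
rotate_crank_by(+59°): θ ← 180° +59° = 239°
rotate_crank_by(-59°): θ ← 239° -59° = 180°
rotate_crank_by(+53°): θ ← 180° +53° = 233°
rotate_crank_by(-85°): θ ← 233° -85° = 148°
crank pin P = (r cos θ, r sin θ) = (-50.034838, 31.265237)
h = r sin θ − e = 31.265237 − 5 = 26.265237
x = r cos θ + √(L² − h²) = -50.034838 + √(40804.0 − 689.8627) = -50.034838 + 200.285140 = 150.250302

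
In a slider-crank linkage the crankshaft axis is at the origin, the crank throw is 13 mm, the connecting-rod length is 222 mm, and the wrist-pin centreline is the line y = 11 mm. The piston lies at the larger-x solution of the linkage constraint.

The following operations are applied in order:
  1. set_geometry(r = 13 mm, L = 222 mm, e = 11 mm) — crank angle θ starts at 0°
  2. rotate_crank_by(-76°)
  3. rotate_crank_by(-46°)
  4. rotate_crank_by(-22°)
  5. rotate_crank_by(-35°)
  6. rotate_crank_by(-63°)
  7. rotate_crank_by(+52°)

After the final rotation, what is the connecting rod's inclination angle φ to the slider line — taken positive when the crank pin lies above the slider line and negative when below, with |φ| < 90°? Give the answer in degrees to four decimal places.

-2.2569

set_geometry: r = 13 mm, L = 222 mm, e = 11 mm; θ ← 0°
rotate_crank_by(-76°): θ ← 0° -76° = -76°
rotate_crank_by(-46°): θ ← -76° -46° = -122°
rotate_crank_by(-22°): θ ← -122° -22° = -144°
rotate_crank_by(-35°): θ ← -144° -35° = -179°
rotate_crank_by(-63°): θ ← -179° -63° = -242°
rotate_crank_by(+52°): θ ← -242° +52° = -190°
crank pin P = (r cos θ, r sin θ) = (-12.802501, 2.257426)
h = r sin θ − e = 2.257426 − 11 = -8.742574
sin φ = h / L = -8.742574 / 222 = -0.03938096
φ = arcsin(-0.03938096) = -2.256947°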